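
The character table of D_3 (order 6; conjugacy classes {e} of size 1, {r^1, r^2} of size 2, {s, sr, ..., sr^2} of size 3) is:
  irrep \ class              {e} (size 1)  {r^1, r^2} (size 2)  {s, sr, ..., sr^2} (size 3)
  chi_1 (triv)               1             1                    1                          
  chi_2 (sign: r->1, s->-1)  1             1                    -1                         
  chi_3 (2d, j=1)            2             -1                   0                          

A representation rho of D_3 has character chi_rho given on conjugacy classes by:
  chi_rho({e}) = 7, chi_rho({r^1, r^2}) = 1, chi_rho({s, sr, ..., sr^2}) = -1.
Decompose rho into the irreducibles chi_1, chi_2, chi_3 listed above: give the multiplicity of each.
Multiplicities: chi_1: 1, chi_2: 2, chi_3: 2.

Justification: Use <chi_rho, chi> = (1/|G|) sum_C |C| * chi_rho(C) * conj(chi(C)) with |G| = 6 for each irreducible chi in the table:
  <chi_rho, chi_1> = (1/6)[1*(7)*conj(1) + 2*(1)*conj(1) + 3*(-1)*conj(1)]
      = (1/6)[(7) + (2) + (-3)] = 6/6 = 1
  <chi_rho, chi_2> = (1/6)[1*(7)*conj(1) + 2*(1)*conj(1) + 3*(-1)*conj(-1)]
      = (1/6)[(7) + (2) + (3)] = 12/6 = 2
  <chi_rho, chi_3> = (1/6)[1*(7)*conj(2) + 2*(1)*conj(-1) + 3*(-1)*conj(0)]
      = (1/6)[(14) + (-2) + (0)] = 12/6 = 2
Dimension check: dim(rho) = sum (mult * dim) = 1*1 + 2*1 + 2*2 = 7 = chi_rho(e) = 7.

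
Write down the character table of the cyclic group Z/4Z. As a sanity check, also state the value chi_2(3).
Character table of Z/4Z (irreps indexed chi_0,...,chi_3 with chi_k(m) = zeta_4^(k*m), zeta_4 = exp(2*pi*i/4)):
  irrep \ class  {0} (size 1)  {1} (size 1)  {2} (size 1)  {3} (size 1)
  chi_0          1             1             1             1           
  chi_1          1             I             -1            -I          
  chi_2          1             -1            1             -1          
  chi_3          1             -I            -1            I           

Spot check: chi_2(3) = zeta_4^(2*3) = zeta_4^6 = -1.

Explanation: Z/4Z is abelian, so all 4 irreducible complex representations are 1-dimensional. They are given by chi_k(m) = zeta_4^(k*m) for k = 0,...,3. Row orthogonality: sum_m chi_k(m) conj(chi_l(m)) = 4 * [k = l].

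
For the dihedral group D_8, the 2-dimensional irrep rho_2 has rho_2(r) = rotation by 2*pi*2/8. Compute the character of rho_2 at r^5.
chi_{rho_2}(r^5) = 2*cos(2*pi*2*5/8) = 0

Explanation: rho_2(r^5) is rotation by angle 2*pi*2*5/8, whose trace is 2*cos(2*pi*2*5/8) = 0.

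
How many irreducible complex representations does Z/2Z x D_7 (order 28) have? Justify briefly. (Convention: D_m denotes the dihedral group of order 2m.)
10

Justification: The number of irreducible complex representations of a finite group equals its number of conjugacy classes. For a direct product, #classes(G x H) = #classes(G) * #classes(H). Z/2Z has 2 classes (abelian), D_7 has 5 classes, so 2 * 5 = 10, so Z/2Z x D_7 (order 28) has exactly 10 irreducible complex representations.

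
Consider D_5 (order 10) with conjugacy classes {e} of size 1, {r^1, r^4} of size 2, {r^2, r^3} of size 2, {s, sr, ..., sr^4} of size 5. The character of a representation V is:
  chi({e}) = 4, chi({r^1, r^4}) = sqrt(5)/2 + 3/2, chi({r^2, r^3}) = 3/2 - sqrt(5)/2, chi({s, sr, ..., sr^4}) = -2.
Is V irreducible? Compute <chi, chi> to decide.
Not irreducible (reducible): <chi, chi> = 5 > 1.

Proof sketch: <chi, chi> = (1/|G|) sum_C |C| * |chi(C)|^2 = (1/10)[1*|4|^2 + 2*|sqrt(5)/2 + 3/2|^2 + 2*|3/2 - sqrt(5)/2|^2 + 5*|-2|^2]
  = (1/10)[(16) + (3*sqrt(5) + 7) + (7 - 3*sqrt(5)) + (20)] = 50/10 = 5.
A character is irreducible iff <chi, chi> = 1, so this representation is reducible.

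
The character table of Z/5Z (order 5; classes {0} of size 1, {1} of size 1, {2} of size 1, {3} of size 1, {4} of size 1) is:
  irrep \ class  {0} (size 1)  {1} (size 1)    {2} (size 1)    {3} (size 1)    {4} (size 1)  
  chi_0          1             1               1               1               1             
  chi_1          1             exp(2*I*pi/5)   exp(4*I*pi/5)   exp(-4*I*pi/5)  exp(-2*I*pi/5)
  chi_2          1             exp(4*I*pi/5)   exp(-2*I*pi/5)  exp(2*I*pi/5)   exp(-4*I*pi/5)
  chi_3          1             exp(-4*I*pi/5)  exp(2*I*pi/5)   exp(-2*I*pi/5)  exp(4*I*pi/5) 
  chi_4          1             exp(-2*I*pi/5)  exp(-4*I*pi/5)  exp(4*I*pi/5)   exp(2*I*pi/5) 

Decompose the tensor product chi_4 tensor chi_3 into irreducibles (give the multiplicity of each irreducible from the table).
chi_4 tensor chi_3 = chi_2 (all other irreducibles have multiplicity 0).

Why: The character of a tensor product is the pointwise product (chi_4 * chi_3)(C) = chi_4(C) * chi_3(C):
  {0}: (1)*(1), {1}: (exp(-2*I*pi/5))*(exp(-4*I*pi/5)), {2}: (exp(-4*I*pi/5))*(exp(2*I*pi/5)), {3}: (exp(4*I*pi/5))*(exp(-2*I*pi/5)), {4}: (exp(2*I*pi/5))*(exp(4*I*pi/5))
so (chi_4 * chi_3) takes values
  {0} -> 1, {1} -> exp(4*I*pi/5), {2} -> exp(-2*I*pi/5), {3} -> exp(2*I*pi/5), {4} -> exp(-4*I*pi/5).
Now take the inner product of this character with each irreducible chi from the table, <chi_4*chi_3, chi> = (1/5) sum_C |C| (chi_4*chi_3)(C) conj(chi(C)):
  <chi_4*chi_3, chi_0> = (1/5)[1*(1)*conj(1) + 1*(exp(4*I*pi/5))*conj(1) + 1*(exp(-2*I*pi/5))*conj(1) + 1*(exp(2*I*pi/5))*conj(1) + 1*(exp(-4*I*pi/5))*conj(1)]
      = (1/5)[(1) + (exp(4*I*pi/5)) + (exp(-2*I*pi/5)) + (exp(2*I*pi/5)) + (exp(-4*I*pi/5))] = 0/5 = 0
  <chi_4*chi_3, chi_1> = (1/5)[1*(1)*conj(1) + 1*(exp(4*I*pi/5))*conj(exp(2*I*pi/5)) + 1*(exp(-2*I*pi/5))*conj(exp(4*I*pi/5)) + 1*(exp(2*I*pi/5))*conj(exp(-4*I*pi/5)) + 1*(exp(-4*I*pi/5))*conj(exp(-2*I*pi/5))]
      = (1/5)[(1) + (exp(2*I*pi/5)) + (exp(4*I*pi/5)) + (exp(-4*I*pi/5)) + (exp(-2*I*pi/5))] = 0/5 = 0
  <chi_4*chi_3, chi_2> = (1/5)[1*(1)*conj(1) + 1*(exp(4*I*pi/5))*conj(exp(4*I*pi/5)) + 1*(exp(-2*I*pi/5))*conj(exp(-2*I*pi/5)) + 1*(exp(2*I*pi/5))*conj(exp(2*I*pi/5)) + 1*(exp(-4*I*pi/5))*conj(exp(-4*I*pi/5))]
      = (1/5)[(1) + (1) + (1) + (1) + (1)] = 5/5 = 1
  <chi_4*chi_3, chi_3> = (1/5)[1*(1)*conj(1) + 1*(exp(4*I*pi/5))*conj(exp(-4*I*pi/5)) + 1*(exp(-2*I*pi/5))*conj(exp(2*I*pi/5)) + 1*(exp(2*I*pi/5))*conj(exp(-2*I*pi/5)) + 1*(exp(-4*I*pi/5))*conj(exp(4*I*pi/5))]
      = (1/5)[(1) + (exp(-2*I*pi/5)) + (exp(-4*I*pi/5)) + (exp(4*I*pi/5)) + (exp(2*I*pi/5))] = 0/5 = 0
  <chi_4*chi_3, chi_4> = (1/5)[1*(1)*conj(1) + 1*(exp(4*I*pi/5))*conj(exp(-2*I*pi/5)) + 1*(exp(-2*I*pi/5))*conj(exp(-4*I*pi/5)) + 1*(exp(2*I*pi/5))*conj(exp(4*I*pi/5)) + 1*(exp(-4*I*pi/5))*conj(exp(2*I*pi/5))]
      = (1/5)[(1) + (exp(-4*I*pi/5)) + (exp(2*I*pi/5)) + (exp(-2*I*pi/5)) + (exp(4*I*pi/5))] = 0/5 = 0
(Exp terms are combined using exp(i*s)*conj(exp(i*t)) = exp(i*(s-t)), and sums of them are collapsed using the identity that for every m > 1 the m distinct m-th roots of unity sum to 0, e.g. 1 + exp(2*I*pi/3) + exp(-2*I*pi/3) = 0.)
Hence the multiplicities are chi_2: 1. Dimension check: dim(chi_4)*dim(chi_3) = 1*1 = 1 and sum (mult * dim) = 1*1 = 1.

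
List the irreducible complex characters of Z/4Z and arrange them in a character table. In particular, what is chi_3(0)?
Character table of Z/4Z (irreps indexed chi_0,...,chi_3 with chi_k(m) = zeta_4^(k*m), zeta_4 = exp(2*pi*i/4)):
  irrep \ class  {0} (size 1)  {1} (size 1)  {2} (size 1)  {3} (size 1)
  chi_0          1             1             1             1           
  chi_1          1             I             -1            -I          
  chi_2          1             -1            1             -1          
  chi_3          1             -I            -1            I           

Spot check: chi_3(0) = zeta_4^(3*0) = zeta_4^0 = 1.

Derivation: Z/4Z is abelian, so all 4 irreducible complex representations are 1-dimensional. They are given by chi_k(m) = zeta_4^(k*m) for k = 0,...,3. Row orthogonality: sum_m chi_k(m) conj(chi_l(m)) = 4 * [k = l].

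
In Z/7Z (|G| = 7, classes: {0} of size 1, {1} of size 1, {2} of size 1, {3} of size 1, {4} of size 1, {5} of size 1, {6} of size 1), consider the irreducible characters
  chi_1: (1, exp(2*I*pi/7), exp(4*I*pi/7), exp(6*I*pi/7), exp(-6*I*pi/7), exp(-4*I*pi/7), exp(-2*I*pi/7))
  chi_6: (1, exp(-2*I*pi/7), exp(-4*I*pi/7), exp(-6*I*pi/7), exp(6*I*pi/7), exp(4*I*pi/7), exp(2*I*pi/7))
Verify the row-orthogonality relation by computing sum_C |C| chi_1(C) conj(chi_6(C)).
Sum = 0; so <chi_1, chi_6> = 0 (distinct irreducibles are orthogonal).

Proof sketch: Compute term by term over conjugacy classes (|C| * chi_1(C) * conj(chi_6(C))):
  1*(1)*conj(1) + 1*(exp(2*I*pi/7))*conj(exp(-2*I*pi/7)) + 1*(exp(4*I*pi/7))*conj(exp(-4*I*pi/7)) + 1*(exp(6*I*pi/7))*conj(exp(-6*I*pi/7)) + 1*(exp(-6*I*pi/7))*conj(exp(6*I*pi/7)) + 1*(exp(-4*I*pi/7))*conj(exp(4*I*pi/7)) + 1*(exp(-2*I*pi/7))*conj(exp(2*I*pi/7))
  = (1) + (exp(4*I*pi/7)) + (exp(-6*I*pi/7)) + (exp(-2*I*pi/7)) + (exp(2*I*pi/7)) + (exp(6*I*pi/7)) + (exp(-4*I*pi/7))
  = 0.
(Exp terms are combined using exp(i*s)*conj(exp(i*t)) = exp(i*(s-t)), and sums of them are collapsed using the identity that for every m > 1 the m distinct m-th roots of unity sum to 0, e.g. 1 + exp(2*I*pi/3) + exp(-2*I*pi/3) = 0.)
Dividing by |G| = 7 gives 0/7 = 0, matching the row-orthogonality relation <chi_1, chi_6> = [chi_1 = chi_6].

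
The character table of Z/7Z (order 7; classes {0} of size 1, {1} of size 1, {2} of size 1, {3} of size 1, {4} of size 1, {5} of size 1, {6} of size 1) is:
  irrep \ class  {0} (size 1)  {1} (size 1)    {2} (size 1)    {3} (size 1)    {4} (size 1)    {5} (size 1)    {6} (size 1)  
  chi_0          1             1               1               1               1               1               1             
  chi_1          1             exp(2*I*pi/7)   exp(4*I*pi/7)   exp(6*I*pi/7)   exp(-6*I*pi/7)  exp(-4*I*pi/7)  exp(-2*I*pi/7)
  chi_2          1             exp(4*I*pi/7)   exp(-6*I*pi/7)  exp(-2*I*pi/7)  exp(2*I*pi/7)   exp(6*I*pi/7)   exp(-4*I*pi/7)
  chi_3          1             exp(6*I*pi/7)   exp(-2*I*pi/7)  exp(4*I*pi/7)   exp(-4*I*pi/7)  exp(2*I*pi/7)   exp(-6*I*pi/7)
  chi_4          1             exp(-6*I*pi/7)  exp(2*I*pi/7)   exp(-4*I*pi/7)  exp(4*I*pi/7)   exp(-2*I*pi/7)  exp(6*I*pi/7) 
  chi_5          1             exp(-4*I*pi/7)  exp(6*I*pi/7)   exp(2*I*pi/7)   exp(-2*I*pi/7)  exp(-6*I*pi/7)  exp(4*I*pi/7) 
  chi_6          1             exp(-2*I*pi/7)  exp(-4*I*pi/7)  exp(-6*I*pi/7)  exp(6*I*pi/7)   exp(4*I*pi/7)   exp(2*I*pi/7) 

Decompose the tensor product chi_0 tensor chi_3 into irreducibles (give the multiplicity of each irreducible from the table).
chi_0 tensor chi_3 = chi_3 (all other irreducibles have multiplicity 0).

Explanation: The character of a tensor product is the pointwise product (chi_0 * chi_3)(C) = chi_0(C) * chi_3(C):
  {0}: (1)*(1), {1}: (1)*(exp(6*I*pi/7)), {2}: (1)*(exp(-2*I*pi/7)), {3}: (1)*(exp(4*I*pi/7)), {4}: (1)*(exp(-4*I*pi/7)), {5}: (1)*(exp(2*I*pi/7)), {6}: (1)*(exp(-6*I*pi/7))
so (chi_0 * chi_3) takes values
  {0} -> 1, {1} -> exp(6*I*pi/7), {2} -> exp(-2*I*pi/7), {3} -> exp(4*I*pi/7), {4} -> exp(-4*I*pi/7), {5} -> exp(2*I*pi/7), {6} -> exp(-6*I*pi/7).
Now take the inner product of this character with each irreducible chi from the table, <chi_0*chi_3, chi> = (1/7) sum_C |C| (chi_0*chi_3)(C) conj(chi(C)):
  <chi_0*chi_3, chi_0> = (1/7)[1*(1)*conj(1) + 1*(exp(6*I*pi/7))*conj(1) + 1*(exp(-2*I*pi/7))*conj(1) + 1*(exp(4*I*pi/7))*conj(1) + 1*(exp(-4*I*pi/7))*conj(1) + 1*(exp(2*I*pi/7))*conj(1) + 1*(exp(-6*I*pi/7))*conj(1)]
      = (1/7)[(1) + (exp(6*I*pi/7)) + (exp(-2*I*pi/7)) + (exp(4*I*pi/7)) + (exp(-4*I*pi/7)) + (exp(2*I*pi/7)) + (exp(-6*I*pi/7))] = 0/7 = 0
  <chi_0*chi_3, chi_1> = (1/7)[1*(1)*conj(1) + 1*(exp(6*I*pi/7))*conj(exp(2*I*pi/7)) + 1*(exp(-2*I*pi/7))*conj(exp(4*I*pi/7)) + 1*(exp(4*I*pi/7))*conj(exp(6*I*pi/7)) + 1*(exp(-4*I*pi/7))*conj(exp(-6*I*pi/7)) + 1*(exp(2*I*pi/7))*conj(exp(-4*I*pi/7)) + 1*(exp(-6*I*pi/7))*conj(exp(-2*I*pi/7))]
      = (1/7)[(1) + (exp(4*I*pi/7)) + (exp(-6*I*pi/7)) + (exp(-2*I*pi/7)) + (exp(2*I*pi/7)) + (exp(6*I*pi/7)) + (exp(-4*I*pi/7))] = 0/7 = 0
  <chi_0*chi_3, chi_2> = (1/7)[1*(1)*conj(1) + 1*(exp(6*I*pi/7))*conj(exp(4*I*pi/7)) + 1*(exp(-2*I*pi/7))*conj(exp(-6*I*pi/7)) + 1*(exp(4*I*pi/7))*conj(exp(-2*I*pi/7)) + 1*(exp(-4*I*pi/7))*conj(exp(2*I*pi/7)) + 1*(exp(2*I*pi/7))*conj(exp(6*I*pi/7)) + 1*(exp(-6*I*pi/7))*conj(exp(-4*I*pi/7))]
      = (1/7)[(1) + (exp(2*I*pi/7)) + (exp(4*I*pi/7)) + (exp(6*I*pi/7)) + (exp(-6*I*pi/7)) + (exp(-4*I*pi/7)) + (exp(-2*I*pi/7))] = 0/7 = 0
  <chi_0*chi_3, chi_3> = (1/7)[1*(1)*conj(1) + 1*(exp(6*I*pi/7))*conj(exp(6*I*pi/7)) + 1*(exp(-2*I*pi/7))*conj(exp(-2*I*pi/7)) + 1*(exp(4*I*pi/7))*conj(exp(4*I*pi/7)) + 1*(exp(-4*I*pi/7))*conj(exp(-4*I*pi/7)) + 1*(exp(2*I*pi/7))*conj(exp(2*I*pi/7)) + 1*(exp(-6*I*pi/7))*conj(exp(-6*I*pi/7))]
      = (1/7)[(1) + (1) + (1) + (1) + (1) + (1) + (1)] = 7/7 = 1
  <chi_0*chi_3, chi_4> = (1/7)[1*(1)*conj(1) + 1*(exp(6*I*pi/7))*conj(exp(-6*I*pi/7)) + 1*(exp(-2*I*pi/7))*conj(exp(2*I*pi/7)) + 1*(exp(4*I*pi/7))*conj(exp(-4*I*pi/7)) + 1*(exp(-4*I*pi/7))*conj(exp(4*I*pi/7)) + 1*(exp(2*I*pi/7))*conj(exp(-2*I*pi/7)) + 1*(exp(-6*I*pi/7))*conj(exp(6*I*pi/7))]
      = (1/7)[(1) + (exp(-2*I*pi/7)) + (exp(-4*I*pi/7)) + (exp(-6*I*pi/7)) + (exp(6*I*pi/7)) + (exp(4*I*pi/7)) + (exp(2*I*pi/7))] = 0/7 = 0
  <chi_0*chi_3, chi_5> = (1/7)[1*(1)*conj(1) + 1*(exp(6*I*pi/7))*conj(exp(-4*I*pi/7)) + 1*(exp(-2*I*pi/7))*conj(exp(6*I*pi/7)) + 1*(exp(4*I*pi/7))*conj(exp(2*I*pi/7)) + 1*(exp(-4*I*pi/7))*conj(exp(-2*I*pi/7)) + 1*(exp(2*I*pi/7))*conj(exp(-6*I*pi/7)) + 1*(exp(-6*I*pi/7))*conj(exp(4*I*pi/7))]
      = (1/7)[(1) + (exp(-4*I*pi/7)) + (exp(6*I*pi/7)) + (exp(2*I*pi/7)) + (exp(-2*I*pi/7)) + (exp(-6*I*pi/7)) + (exp(4*I*pi/7))] = 0/7 = 0
  <chi_0*chi_3, chi_6> = (1/7)[1*(1)*conj(1) + 1*(exp(6*I*pi/7))*conj(exp(-2*I*pi/7)) + 1*(exp(-2*I*pi/7))*conj(exp(-4*I*pi/7)) + 1*(exp(4*I*pi/7))*conj(exp(-6*I*pi/7)) + 1*(exp(-4*I*pi/7))*conj(exp(6*I*pi/7)) + 1*(exp(2*I*pi/7))*conj(exp(4*I*pi/7)) + 1*(exp(-6*I*pi/7))*conj(exp(2*I*pi/7))]
      = (1/7)[(1) + (exp(-6*I*pi/7)) + (exp(2*I*pi/7)) + (exp(-4*I*pi/7)) + (exp(4*I*pi/7)) + (exp(-2*I*pi/7)) + (exp(6*I*pi/7))] = 0/7 = 0
(Exp terms are combined using exp(i*s)*conj(exp(i*t)) = exp(i*(s-t)), and sums of them are collapsed using the identity that for every m > 1 the m distinct m-th roots of unity sum to 0, e.g. 1 + exp(2*I*pi/3) + exp(-2*I*pi/3) = 0.)
Hence the multiplicities are chi_3: 1. Dimension check: dim(chi_0)*dim(chi_3) = 1*1 = 1 and sum (mult * dim) = 1*1 = 1.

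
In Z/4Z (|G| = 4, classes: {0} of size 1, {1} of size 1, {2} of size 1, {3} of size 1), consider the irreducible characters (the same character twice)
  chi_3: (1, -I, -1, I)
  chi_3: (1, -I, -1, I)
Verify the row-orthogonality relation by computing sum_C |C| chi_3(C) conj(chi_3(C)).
Sum = 4 = |G| = 4; so <chi_3, chi_3> = 1 (norm-1 confirms irreducibility).

Derivation: Compute term by term over conjugacy classes (|C| * chi_3(C) * conj(chi_3(C))):
  1*(1)*conj(1) + 1*(-I)*conj(-I) + 1*(-1)*conj(-1) + 1*(I)*conj(I)
  = (1) + (1) + (1) + (1)
  = 4.
(Exp terms are combined using exp(i*s)*conj(exp(i*t)) = exp(i*(s-t)), and sums of them are collapsed using the identity that for every m > 1 the m distinct m-th roots of unity sum to 0, e.g. 1 + exp(2*I*pi/3) + exp(-2*I*pi/3) = 0.)
Dividing by |G| = 4 gives 4/4 = 1, matching the row-orthogonality relation <chi_3, chi_3> = [chi_3 = chi_3].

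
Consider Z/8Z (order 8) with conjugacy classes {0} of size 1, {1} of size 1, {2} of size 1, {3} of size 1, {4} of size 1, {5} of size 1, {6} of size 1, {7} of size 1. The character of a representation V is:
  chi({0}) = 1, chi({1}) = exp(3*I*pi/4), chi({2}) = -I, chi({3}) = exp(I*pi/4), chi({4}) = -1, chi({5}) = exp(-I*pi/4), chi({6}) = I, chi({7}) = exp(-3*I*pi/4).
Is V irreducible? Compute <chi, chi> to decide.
Irreducible: <chi, chi> = 1.

Reasoning: <chi, chi> = (1/|G|) sum_C |C| * |chi(C)|^2 = (1/8)[1*|1|^2 + 1*|exp(3*I*pi/4)|^2 + 1*|-I|^2 + 1*|exp(I*pi/4)|^2 + 1*|-1|^2 + 1*|exp(-I*pi/4)|^2 + 1*|I|^2 + 1*|exp(-3*I*pi/4)|^2]
  = (1/8)[(1) + (1) + (1) + (1) + (1) + (1) + (1) + (1)] = 8/8 = 1.
(Exp terms are combined using exp(i*s)*conj(exp(i*t)) = exp(i*(s-t)), and sums of them are collapsed using the identity that for every m > 1 the m distinct m-th roots of unity sum to 0, e.g. 1 + exp(2*I*pi/3) + exp(-2*I*pi/3) = 0.)
A character is irreducible iff <chi, chi> = 1, so this representation is irreducible.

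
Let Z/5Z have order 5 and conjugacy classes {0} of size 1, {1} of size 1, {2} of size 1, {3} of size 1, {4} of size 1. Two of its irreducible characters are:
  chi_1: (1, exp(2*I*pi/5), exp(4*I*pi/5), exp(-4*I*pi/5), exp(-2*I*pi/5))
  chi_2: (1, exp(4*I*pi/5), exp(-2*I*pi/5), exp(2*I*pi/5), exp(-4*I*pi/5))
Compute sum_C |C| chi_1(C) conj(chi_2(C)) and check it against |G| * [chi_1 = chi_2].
Sum = 0; so <chi_1, chi_2> = 0 (distinct irreducibles are orthogonal).

Reasoning: Compute term by term over conjugacy classes (|C| * chi_1(C) * conj(chi_2(C))):
  1*(1)*conj(1) + 1*(exp(2*I*pi/5))*conj(exp(4*I*pi/5)) + 1*(exp(4*I*pi/5))*conj(exp(-2*I*pi/5)) + 1*(exp(-4*I*pi/5))*conj(exp(2*I*pi/5)) + 1*(exp(-2*I*pi/5))*conj(exp(-4*I*pi/5))
  = (1) + (exp(-2*I*pi/5)) + (exp(-4*I*pi/5)) + (exp(4*I*pi/5)) + (exp(2*I*pi/5))
  = 0.
(Exp terms are combined using exp(i*s)*conj(exp(i*t)) = exp(i*(s-t)), and sums of them are collapsed using the identity that for every m > 1 the m distinct m-th roots of unity sum to 0, e.g. 1 + exp(2*I*pi/3) + exp(-2*I*pi/3) = 0.)
Dividing by |G| = 5 gives 0/5 = 0, matching the row-orthogonality relation <chi_1, chi_2> = [chi_1 = chi_2].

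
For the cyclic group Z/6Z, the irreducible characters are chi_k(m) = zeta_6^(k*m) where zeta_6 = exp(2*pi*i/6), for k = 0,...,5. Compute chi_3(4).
chi_3(4) = zeta_6^12 = 1

Reasoning: chi_3(4) = zeta_6^(3*4) = zeta_6^12. Since zeta_6^6 = 1, this equals zeta_6^0 = exp(2*pi*i*0/6) = 1.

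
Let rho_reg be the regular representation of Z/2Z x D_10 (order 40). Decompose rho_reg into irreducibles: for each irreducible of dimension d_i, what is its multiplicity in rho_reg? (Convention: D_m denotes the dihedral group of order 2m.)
Each irreducible V_i of dimension d_i appears with multiplicity d_i, i.e. rho_reg = (direct sum over all irreducibles V_i) d_i V_i. The irreducible dimensions for Z/2Z x D_10 are 1, 1, 1, 1, 1, 1, 1, 1, 2, 2, 2, 2, 2, 2, 2, 2: 8 irreducibles of dimension 1, each with multiplicity 1; 8 irreducibles of dimension 2, each with multiplicity 2. Total dimension 8*1*1 + 8*2*2 = 40 = |G|.

Why: General theorem: in the regular representation of a finite group G, each irreducible appears with multiplicity equal to its dimension. Check: dim(rho_reg) = sum d_i^2 = 1 + 1 + 1 + 1 + 1 + 1 + 1 + 1 + 4 + 4 + 4 + 4 + 4 + 4 + 4 + 4 = 40 = |G|.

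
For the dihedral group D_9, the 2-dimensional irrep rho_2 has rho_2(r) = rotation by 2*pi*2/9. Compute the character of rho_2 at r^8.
chi_{rho_2}(r^8) = 2*cos(2*pi*2*8/9) = 2*cos(4*pi/9)

Justification: rho_2(r^8) is rotation by angle 2*pi*2*8/9, whose trace is 2*cos(2*pi*2*8/9) = 2*cos(4*pi/9).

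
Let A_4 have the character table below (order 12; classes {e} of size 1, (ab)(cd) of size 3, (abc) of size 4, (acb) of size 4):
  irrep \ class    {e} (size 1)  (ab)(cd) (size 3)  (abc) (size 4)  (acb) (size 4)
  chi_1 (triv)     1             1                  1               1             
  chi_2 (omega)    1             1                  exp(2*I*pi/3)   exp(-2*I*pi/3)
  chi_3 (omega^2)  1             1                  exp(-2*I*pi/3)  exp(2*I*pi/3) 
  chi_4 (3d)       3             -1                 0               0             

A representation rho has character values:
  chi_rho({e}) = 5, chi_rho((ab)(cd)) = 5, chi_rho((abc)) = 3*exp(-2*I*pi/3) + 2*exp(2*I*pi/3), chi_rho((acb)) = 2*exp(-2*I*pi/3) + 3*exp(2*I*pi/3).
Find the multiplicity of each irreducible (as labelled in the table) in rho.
Multiplicities: chi_1: 0, chi_2: 2, chi_3: 3, chi_4: 0.

Use <chi_rho, chi> = (1/|G|) sum_C |C| * chi_rho(C) * conj(chi(C)) with |G| = 12 for each irreducible chi in the table:
  <chi_rho, chi_1> = (1/12)[1*(5)*conj(1) + 3*(5)*conj(1) + 4*(3*exp(-2*I*pi/3) + 2*exp(2*I*pi/3))*conj(1) + 4*(2*exp(-2*I*pi/3) + 3*exp(2*I*pi/3))*conj(1)]
      = (1/12)[(5) + (15) + (12*exp(-2*I*pi/3) + 8*exp(2*I*pi/3)) + (8*exp(-2*I*pi/3) + 12*exp(2*I*pi/3))] = 0/12 = 0
  <chi_rho, chi_2> = (1/12)[1*(5)*conj(1) + 3*(5)*conj(1) + 4*(3*exp(-2*I*pi/3) + 2*exp(2*I*pi/3))*conj(exp(2*I*pi/3)) + 4*(2*exp(-2*I*pi/3) + 3*exp(2*I*pi/3))*conj(exp(-2*I*pi/3))]
      = (1/12)[(5) + (15) + (8 + 12*exp(2*I*pi/3)) + (8 + 12*exp(-2*I*pi/3))] = 24/12 = 2
  <chi_rho, chi_3> = (1/12)[1*(5)*conj(1) + 3*(5)*conj(1) + 4*(3*exp(-2*I*pi/3) + 2*exp(2*I*pi/3))*conj(exp(-2*I*pi/3)) + 4*(2*exp(-2*I*pi/3) + 3*exp(2*I*pi/3))*conj(exp(2*I*pi/3))]
      = (1/12)[(5) + (15) + (12 + 8*exp(-2*I*pi/3)) + (12 + 8*exp(2*I*pi/3))] = 36/12 = 3
  <chi_rho, chi_4> = (1/12)[1*(5)*conj(3) + 3*(5)*conj(-1) + 4*(3*exp(-2*I*pi/3) + 2*exp(2*I*pi/3))*conj(0) + 4*(2*exp(-2*I*pi/3) + 3*exp(2*I*pi/3))*conj(0)]
      = (1/12)[(15) + (-15) + (0) + (0)] = 0/12 = 0
(Exp terms are combined using exp(i*s)*conj(exp(i*t)) = exp(i*(s-t)), and sums of them are collapsed using the identity that for every m > 1 the m distinct m-th roots of unity sum to 0, e.g. 1 + exp(2*I*pi/3) + exp(-2*I*pi/3) = 0.)
Dimension check: dim(rho) = sum (mult * dim) = 0*1 + 2*1 + 3*1 + 0*3 = 5 = chi_rho(e) = 5.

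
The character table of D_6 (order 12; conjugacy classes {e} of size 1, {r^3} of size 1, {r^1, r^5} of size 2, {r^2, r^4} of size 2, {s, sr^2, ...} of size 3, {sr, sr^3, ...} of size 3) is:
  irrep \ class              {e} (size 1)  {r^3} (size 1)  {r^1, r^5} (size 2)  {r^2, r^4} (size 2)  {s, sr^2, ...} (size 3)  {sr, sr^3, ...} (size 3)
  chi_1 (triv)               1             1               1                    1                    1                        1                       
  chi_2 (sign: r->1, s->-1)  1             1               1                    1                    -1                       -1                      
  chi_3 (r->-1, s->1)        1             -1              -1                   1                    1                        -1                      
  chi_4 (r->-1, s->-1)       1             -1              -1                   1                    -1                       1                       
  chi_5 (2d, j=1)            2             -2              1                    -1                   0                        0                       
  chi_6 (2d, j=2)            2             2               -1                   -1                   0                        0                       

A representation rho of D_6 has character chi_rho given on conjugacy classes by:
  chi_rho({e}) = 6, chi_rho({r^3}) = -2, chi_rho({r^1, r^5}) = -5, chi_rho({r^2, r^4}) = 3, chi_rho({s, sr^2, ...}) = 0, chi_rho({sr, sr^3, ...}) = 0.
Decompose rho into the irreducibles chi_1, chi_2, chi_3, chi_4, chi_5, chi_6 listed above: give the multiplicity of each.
Multiplicities: chi_1: 0, chi_2: 0, chi_3: 2, chi_4: 2, chi_5: 0, chi_6: 1.

Details: Use <chi_rho, chi> = (1/|G|) sum_C |C| * chi_rho(C) * conj(chi(C)) with |G| = 12 for each irreducible chi in the table:
  <chi_rho, chi_1> = (1/12)[1*(6)*conj(1) + 1*(-2)*conj(1) + 2*(-5)*conj(1) + 2*(3)*conj(1) + 3*(0)*conj(1) + 3*(0)*conj(1)]
      = (1/12)[(6) + (-2) + (-10) + (6) + (0) + (0)] = 0/12 = 0
  <chi_rho, chi_2> = (1/12)[1*(6)*conj(1) + 1*(-2)*conj(1) + 2*(-5)*conj(1) + 2*(3)*conj(1) + 3*(0)*conj(-1) + 3*(0)*conj(-1)]
      = (1/12)[(6) + (-2) + (-10) + (6) + (0) + (0)] = 0/12 = 0
  <chi_rho, chi_3> = (1/12)[1*(6)*conj(1) + 1*(-2)*conj(-1) + 2*(-5)*conj(-1) + 2*(3)*conj(1) + 3*(0)*conj(1) + 3*(0)*conj(-1)]
      = (1/12)[(6) + (2) + (10) + (6) + (0) + (0)] = 24/12 = 2
  <chi_rho, chi_4> = (1/12)[1*(6)*conj(1) + 1*(-2)*conj(-1) + 2*(-5)*conj(-1) + 2*(3)*conj(1) + 3*(0)*conj(-1) + 3*(0)*conj(1)]
      = (1/12)[(6) + (2) + (10) + (6) + (0) + (0)] = 24/12 = 2
  <chi_rho, chi_5> = (1/12)[1*(6)*conj(2) + 1*(-2)*conj(-2) + 2*(-5)*conj(1) + 2*(3)*conj(-1) + 3*(0)*conj(0) + 3*(0)*conj(0)]
      = (1/12)[(12) + (4) + (-10) + (-6) + (0) + (0)] = 0/12 = 0
  <chi_rho, chi_6> = (1/12)[1*(6)*conj(2) + 1*(-2)*conj(2) + 2*(-5)*conj(-1) + 2*(3)*conj(-1) + 3*(0)*conj(0) + 3*(0)*conj(0)]
      = (1/12)[(12) + (-4) + (10) + (-6) + (0) + (0)] = 12/12 = 1
Dimension check: dim(rho) = sum (mult * dim) = 0*1 + 0*1 + 2*1 + 2*1 + 0*2 + 1*2 = 6 = chi_rho(e) = 6.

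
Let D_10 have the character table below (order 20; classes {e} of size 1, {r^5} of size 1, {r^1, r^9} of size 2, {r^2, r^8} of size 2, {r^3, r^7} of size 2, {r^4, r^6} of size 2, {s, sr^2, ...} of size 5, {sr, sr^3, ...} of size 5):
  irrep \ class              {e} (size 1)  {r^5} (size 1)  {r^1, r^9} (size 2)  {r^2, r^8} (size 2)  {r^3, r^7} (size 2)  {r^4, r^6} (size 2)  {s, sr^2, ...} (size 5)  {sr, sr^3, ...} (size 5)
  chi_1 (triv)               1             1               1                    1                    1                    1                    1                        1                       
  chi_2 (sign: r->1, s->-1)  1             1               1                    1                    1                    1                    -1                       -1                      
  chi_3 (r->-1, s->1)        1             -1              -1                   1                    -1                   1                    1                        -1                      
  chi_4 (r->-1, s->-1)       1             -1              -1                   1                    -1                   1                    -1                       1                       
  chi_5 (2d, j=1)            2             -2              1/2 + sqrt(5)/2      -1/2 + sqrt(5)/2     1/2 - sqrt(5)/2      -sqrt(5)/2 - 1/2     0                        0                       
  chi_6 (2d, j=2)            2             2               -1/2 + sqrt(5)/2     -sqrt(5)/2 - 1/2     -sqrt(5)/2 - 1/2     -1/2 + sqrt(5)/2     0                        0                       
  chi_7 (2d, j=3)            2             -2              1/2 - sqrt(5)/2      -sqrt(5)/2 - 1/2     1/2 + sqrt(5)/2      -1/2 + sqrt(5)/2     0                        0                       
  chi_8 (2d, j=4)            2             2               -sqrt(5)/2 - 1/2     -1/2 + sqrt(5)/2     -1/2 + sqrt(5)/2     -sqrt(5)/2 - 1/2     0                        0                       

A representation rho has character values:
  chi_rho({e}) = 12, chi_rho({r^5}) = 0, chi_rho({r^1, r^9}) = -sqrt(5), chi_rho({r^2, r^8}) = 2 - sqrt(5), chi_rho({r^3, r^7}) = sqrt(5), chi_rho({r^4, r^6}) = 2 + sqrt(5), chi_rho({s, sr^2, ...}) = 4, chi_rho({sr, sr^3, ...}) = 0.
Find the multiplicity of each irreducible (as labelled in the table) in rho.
Multiplicities: chi_1: 2, chi_2: 0, chi_3: 2, chi_4: 0, chi_5: 0, chi_6: 1, chi_7: 2, chi_8: 1.

Why: Use <chi_rho, chi> = (1/|G|) sum_C |C| * chi_rho(C) * conj(chi(C)) with |G| = 20 for each irreducible chi in the table:
  <chi_rho, chi_1> = (1/20)[1*(12)*conj(1) + 1*(0)*conj(1) + 2*(-sqrt(5))*conj(1) + 2*(2 - sqrt(5))*conj(1) + 2*(sqrt(5))*conj(1) + 2*(2 + sqrt(5))*conj(1) + 5*(4)*conj(1) + 5*(0)*conj(1)]
      = (1/20)[(12) + (0) + (-2*sqrt(5)) + (4 - 2*sqrt(5)) + (2*sqrt(5)) + (4 + 2*sqrt(5)) + (20) + (0)] = 40/20 = 2
  <chi_rho, chi_2> = (1/20)[1*(12)*conj(1) + 1*(0)*conj(1) + 2*(-sqrt(5))*conj(1) + 2*(2 - sqrt(5))*conj(1) + 2*(sqrt(5))*conj(1) + 2*(2 + sqrt(5))*conj(1) + 5*(4)*conj(-1) + 5*(0)*conj(-1)]
      = (1/20)[(12) + (0) + (-2*sqrt(5)) + (4 - 2*sqrt(5)) + (2*sqrt(5)) + (4 + 2*sqrt(5)) + (-20) + (0)] = 0/20 = 0
  <chi_rho, chi_3> = (1/20)[1*(12)*conj(1) + 1*(0)*conj(-1) + 2*(-sqrt(5))*conj(-1) + 2*(2 - sqrt(5))*conj(1) + 2*(sqrt(5))*conj(-1) + 2*(2 + sqrt(5))*conj(1) + 5*(4)*conj(1) + 5*(0)*conj(-1)]
      = (1/20)[(12) + (0) + (2*sqrt(5)) + (4 - 2*sqrt(5)) + (-2*sqrt(5)) + (4 + 2*sqrt(5)) + (20) + (0)] = 40/20 = 2
  <chi_rho, chi_4> = (1/20)[1*(12)*conj(1) + 1*(0)*conj(-1) + 2*(-sqrt(5))*conj(-1) + 2*(2 - sqrt(5))*conj(1) + 2*(sqrt(5))*conj(-1) + 2*(2 + sqrt(5))*conj(1) + 5*(4)*conj(-1) + 5*(0)*conj(1)]
      = (1/20)[(12) + (0) + (2*sqrt(5)) + (4 - 2*sqrt(5)) + (-2*sqrt(5)) + (4 + 2*sqrt(5)) + (-20) + (0)] = 0/20 = 0
  <chi_rho, chi_5> = (1/20)[1*(12)*conj(2) + 1*(0)*conj(-2) + 2*(-sqrt(5))*conj(1/2 + sqrt(5)/2) + 2*(2 - sqrt(5))*conj(-1/2 + sqrt(5)/2) + 2*(sqrt(5))*conj(1/2 - sqrt(5)/2) + 2*(2 + sqrt(5))*conj(-sqrt(5)/2 - 1/2) + 5*(4)*conj(0) + 5*(0)*conj(0)]
      = (1/20)[(24) + (0) + (-5 - sqrt(5)) + (-7 + 3*sqrt(5)) + (-5 + sqrt(5)) + (-7 - 3*sqrt(5)) + (0) + (0)] = 0/20 = 0
  <chi_rho, chi_6> = (1/20)[1*(12)*conj(2) + 1*(0)*conj(2) + 2*(-sqrt(5))*conj(-1/2 + sqrt(5)/2) + 2*(2 - sqrt(5))*conj(-sqrt(5)/2 - 1/2) + 2*(sqrt(5))*conj(-sqrt(5)/2 - 1/2) + 2*(2 + sqrt(5))*conj(-1/2 + sqrt(5)/2) + 5*(4)*conj(0) + 5*(0)*conj(0)]
      = (1/20)[(24) + (0) + (-5 + sqrt(5)) + (3 - sqrt(5)) + (-5 - sqrt(5)) + (sqrt(5) + 3) + (0) + (0)] = 20/20 = 1
  <chi_rho, chi_7> = (1/20)[1*(12)*conj(2) + 1*(0)*conj(-2) + 2*(-sqrt(5))*conj(1/2 - sqrt(5)/2) + 2*(2 - sqrt(5))*conj(-sqrt(5)/2 - 1/2) + 2*(sqrt(5))*conj(1/2 + sqrt(5)/2) + 2*(2 + sqrt(5))*conj(-1/2 + sqrt(5)/2) + 5*(4)*conj(0) + 5*(0)*conj(0)]
      = (1/20)[(24) + (0) + (5 - sqrt(5)) + (3 - sqrt(5)) + (sqrt(5) + 5) + (sqrt(5) + 3) + (0) + (0)] = 40/20 = 2
  <chi_rho, chi_8> = (1/20)[1*(12)*conj(2) + 1*(0)*conj(2) + 2*(-sqrt(5))*conj(-sqrt(5)/2 - 1/2) + 2*(2 - sqrt(5))*conj(-1/2 + sqrt(5)/2) + 2*(sqrt(5))*conj(-1/2 + sqrt(5)/2) + 2*(2 + sqrt(5))*conj(-sqrt(5)/2 - 1/2) + 5*(4)*conj(0) + 5*(0)*conj(0)]
      = (1/20)[(24) + (0) + (sqrt(5) + 5) + (-7 + 3*sqrt(5)) + (5 - sqrt(5)) + (-7 - 3*sqrt(5)) + (0) + (0)] = 20/20 = 1
Dimension check: dim(rho) = sum (mult * dim) = 2*1 + 0*1 + 2*1 + 0*1 + 0*2 + 1*2 + 2*2 + 1*2 = 12 = chi_rho(e) = 12.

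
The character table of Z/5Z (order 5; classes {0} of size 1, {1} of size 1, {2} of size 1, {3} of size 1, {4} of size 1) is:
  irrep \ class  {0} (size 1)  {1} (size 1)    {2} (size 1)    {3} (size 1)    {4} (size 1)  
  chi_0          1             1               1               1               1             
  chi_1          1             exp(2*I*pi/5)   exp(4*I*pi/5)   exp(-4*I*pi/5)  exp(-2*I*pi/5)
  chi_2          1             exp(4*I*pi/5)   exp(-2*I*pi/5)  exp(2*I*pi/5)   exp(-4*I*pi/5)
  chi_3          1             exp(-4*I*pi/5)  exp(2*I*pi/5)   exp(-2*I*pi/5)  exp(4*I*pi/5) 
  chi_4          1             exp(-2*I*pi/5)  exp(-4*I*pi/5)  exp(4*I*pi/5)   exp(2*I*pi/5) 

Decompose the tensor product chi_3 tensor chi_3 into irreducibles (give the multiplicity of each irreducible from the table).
chi_3 tensor chi_3 = chi_1 (all other irreducibles have multiplicity 0).

Explanation: The character of a tensor product is the pointwise product (chi_3 * chi_3)(C) = chi_3(C) * chi_3(C):
  {0}: (1)*(1), {1}: (exp(-4*I*pi/5))*(exp(-4*I*pi/5)), {2}: (exp(2*I*pi/5))*(exp(2*I*pi/5)), {3}: (exp(-2*I*pi/5))*(exp(-2*I*pi/5)), {4}: (exp(4*I*pi/5))*(exp(4*I*pi/5))
so (chi_3 * chi_3) takes values
  {0} -> 1, {1} -> exp(2*I*pi/5), {2} -> exp(4*I*pi/5), {3} -> exp(-4*I*pi/5), {4} -> exp(-2*I*pi/5).
Now take the inner product of this character with each irreducible chi from the table, <chi_3*chi_3, chi> = (1/5) sum_C |C| (chi_3*chi_3)(C) conj(chi(C)):
  <chi_3*chi_3, chi_0> = (1/5)[1*(1)*conj(1) + 1*(exp(2*I*pi/5))*conj(1) + 1*(exp(4*I*pi/5))*conj(1) + 1*(exp(-4*I*pi/5))*conj(1) + 1*(exp(-2*I*pi/5))*conj(1)]
      = (1/5)[(1) + (exp(2*I*pi/5)) + (exp(4*I*pi/5)) + (exp(-4*I*pi/5)) + (exp(-2*I*pi/5))] = 0/5 = 0
  <chi_3*chi_3, chi_1> = (1/5)[1*(1)*conj(1) + 1*(exp(2*I*pi/5))*conj(exp(2*I*pi/5)) + 1*(exp(4*I*pi/5))*conj(exp(4*I*pi/5)) + 1*(exp(-4*I*pi/5))*conj(exp(-4*I*pi/5)) + 1*(exp(-2*I*pi/5))*conj(exp(-2*I*pi/5))]
      = (1/5)[(1) + (1) + (1) + (1) + (1)] = 5/5 = 1
  <chi_3*chi_3, chi_2> = (1/5)[1*(1)*conj(1) + 1*(exp(2*I*pi/5))*conj(exp(4*I*pi/5)) + 1*(exp(4*I*pi/5))*conj(exp(-2*I*pi/5)) + 1*(exp(-4*I*pi/5))*conj(exp(2*I*pi/5)) + 1*(exp(-2*I*pi/5))*conj(exp(-4*I*pi/5))]
      = (1/5)[(1) + (exp(-2*I*pi/5)) + (exp(-4*I*pi/5)) + (exp(4*I*pi/5)) + (exp(2*I*pi/5))] = 0/5 = 0
  <chi_3*chi_3, chi_3> = (1/5)[1*(1)*conj(1) + 1*(exp(2*I*pi/5))*conj(exp(-4*I*pi/5)) + 1*(exp(4*I*pi/5))*conj(exp(2*I*pi/5)) + 1*(exp(-4*I*pi/5))*conj(exp(-2*I*pi/5)) + 1*(exp(-2*I*pi/5))*conj(exp(4*I*pi/5))]
      = (1/5)[(1) + (exp(-4*I*pi/5)) + (exp(2*I*pi/5)) + (exp(-2*I*pi/5)) + (exp(4*I*pi/5))] = 0/5 = 0
  <chi_3*chi_3, chi_4> = (1/5)[1*(1)*conj(1) + 1*(exp(2*I*pi/5))*conj(exp(-2*I*pi/5)) + 1*(exp(4*I*pi/5))*conj(exp(-4*I*pi/5)) + 1*(exp(-4*I*pi/5))*conj(exp(4*I*pi/5)) + 1*(exp(-2*I*pi/5))*conj(exp(2*I*pi/5))]
      = (1/5)[(1) + (exp(4*I*pi/5)) + (exp(-2*I*pi/5)) + (exp(2*I*pi/5)) + (exp(-4*I*pi/5))] = 0/5 = 0
(Exp terms are combined using exp(i*s)*conj(exp(i*t)) = exp(i*(s-t)), and sums of them are collapsed using the identity that for every m > 1 the m distinct m-th roots of unity sum to 0, e.g. 1 + exp(2*I*pi/3) + exp(-2*I*pi/3) = 0.)
Hence the multiplicities are chi_1: 1. Dimension check: dim(chi_3)*dim(chi_3) = 1*1 = 1 and sum (mult * dim) = 1*1 = 1.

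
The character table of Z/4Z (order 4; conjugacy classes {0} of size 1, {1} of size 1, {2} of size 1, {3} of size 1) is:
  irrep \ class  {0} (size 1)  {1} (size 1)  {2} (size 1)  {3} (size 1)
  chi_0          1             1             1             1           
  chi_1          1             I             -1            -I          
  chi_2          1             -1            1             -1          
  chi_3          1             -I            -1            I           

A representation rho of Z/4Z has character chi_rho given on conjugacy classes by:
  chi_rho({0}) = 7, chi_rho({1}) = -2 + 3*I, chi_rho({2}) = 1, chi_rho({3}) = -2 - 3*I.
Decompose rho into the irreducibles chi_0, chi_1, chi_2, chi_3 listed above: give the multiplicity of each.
Multiplicities: chi_0: 1, chi_1: 3, chi_2: 3, chi_3: 0.

Details: Use <chi_rho, chi> = (1/|G|) sum_C |C| * chi_rho(C) * conj(chi(C)) with |G| = 4 for each irreducible chi in the table:
  <chi_rho, chi_0> = (1/4)[1*(7)*conj(1) + 1*(-2 + 3*I)*conj(1) + 1*(1)*conj(1) + 1*(-2 - 3*I)*conj(1)]
      = (1/4)[(7) + (-2 + 3*I) + (1) + (-2 - 3*I)] = 4/4 = 1
  <chi_rho, chi_1> = (1/4)[1*(7)*conj(1) + 1*(-2 + 3*I)*conj(I) + 1*(1)*conj(-1) + 1*(-2 - 3*I)*conj(-I)]
      = (1/4)[(7) + (3 + 2*I) + (-1) + (3 - 2*I)] = 12/4 = 3
  <chi_rho, chi_2> = (1/4)[1*(7)*conj(1) + 1*(-2 + 3*I)*conj(-1) + 1*(1)*conj(1) + 1*(-2 - 3*I)*conj(-1)]
      = (1/4)[(7) + (2 - 3*I) + (1) + (2 + 3*I)] = 12/4 = 3
  <chi_rho, chi_3> = (1/4)[1*(7)*conj(1) + 1*(-2 + 3*I)*conj(-I) + 1*(1)*conj(-1) + 1*(-2 - 3*I)*conj(I)]
      = (1/4)[(7) + (-3 - 2*I) + (-1) + (-3 + 2*I)] = 0/4 = 0
(Exp terms are combined using exp(i*s)*conj(exp(i*t)) = exp(i*(s-t)), and sums of them are collapsed using the identity that for every m > 1 the m distinct m-th roots of unity sum to 0, e.g. 1 + exp(2*I*pi/3) + exp(-2*I*pi/3) = 0.)
Dimension check: dim(rho) = sum (mult * dim) = 1*1 + 3*1 + 3*1 + 0*1 = 7 = chi_rho(e) = 7.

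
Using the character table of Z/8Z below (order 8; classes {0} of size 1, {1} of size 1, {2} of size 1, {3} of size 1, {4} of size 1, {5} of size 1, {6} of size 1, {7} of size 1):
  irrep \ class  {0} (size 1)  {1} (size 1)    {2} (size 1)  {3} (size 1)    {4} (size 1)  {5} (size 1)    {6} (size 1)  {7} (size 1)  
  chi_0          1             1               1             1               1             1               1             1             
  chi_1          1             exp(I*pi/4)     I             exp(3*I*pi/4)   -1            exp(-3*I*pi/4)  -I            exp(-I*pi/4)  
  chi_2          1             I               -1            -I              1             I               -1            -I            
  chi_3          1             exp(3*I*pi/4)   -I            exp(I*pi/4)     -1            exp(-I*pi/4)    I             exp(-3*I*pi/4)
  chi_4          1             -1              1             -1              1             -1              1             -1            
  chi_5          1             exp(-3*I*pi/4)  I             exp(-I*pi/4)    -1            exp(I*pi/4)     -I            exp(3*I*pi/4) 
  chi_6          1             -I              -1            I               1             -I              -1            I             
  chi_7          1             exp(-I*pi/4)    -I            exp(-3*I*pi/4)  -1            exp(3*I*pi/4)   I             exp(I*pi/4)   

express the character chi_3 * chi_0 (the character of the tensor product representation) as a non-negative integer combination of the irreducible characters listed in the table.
chi_3 tensor chi_0 = chi_3 (all other irreducibles have multiplicity 0).

Working: The character of a tensor product is the pointwise product (chi_3 * chi_0)(C) = chi_3(C) * chi_0(C):
  {0}: (1)*(1), {1}: (exp(3*I*pi/4))*(1), {2}: (-I)*(1), {3}: (exp(I*pi/4))*(1), {4}: (-1)*(1), {5}: (exp(-I*pi/4))*(1), {6}: (I)*(1), {7}: (exp(-3*I*pi/4))*(1)
so (chi_3 * chi_0) takes values
  {0} -> 1, {1} -> exp(3*I*pi/4), {2} -> -I, {3} -> exp(I*pi/4), {4} -> -1, {5} -> exp(-I*pi/4), {6} -> I, {7} -> exp(-3*I*pi/4).
Now take the inner product of this character with each irreducible chi from the table, <chi_3*chi_0, chi> = (1/8) sum_C |C| (chi_3*chi_0)(C) conj(chi(C)):
  <chi_3*chi_0, chi_0> = (1/8)[1*(1)*conj(1) + 1*(exp(3*I*pi/4))*conj(1) + 1*(-I)*conj(1) + 1*(exp(I*pi/4))*conj(1) + 1*(-1)*conj(1) + 1*(exp(-I*pi/4))*conj(1) + 1*(I)*conj(1) + 1*(exp(-3*I*pi/4))*conj(1)]
      = (1/8)[(1) + (exp(3*I*pi/4)) + (-I) + (exp(I*pi/4)) + (-1) + (exp(-I*pi/4)) + (I) + (exp(-3*I*pi/4))] = 0/8 = 0
  <chi_3*chi_0, chi_1> = (1/8)[1*(1)*conj(1) + 1*(exp(3*I*pi/4))*conj(exp(I*pi/4)) + 1*(-I)*conj(I) + 1*(exp(I*pi/4))*conj(exp(3*I*pi/4)) + 1*(-1)*conj(-1) + 1*(exp(-I*pi/4))*conj(exp(-3*I*pi/4)) + 1*(I)*conj(-I) + 1*(exp(-3*I*pi/4))*conj(exp(-I*pi/4))]
      = (1/8)[(1) + (I) + (-1) + (-I) + (1) + (I) + (-1) + (-I)] = 0/8 = 0
  <chi_3*chi_0, chi_2> = (1/8)[1*(1)*conj(1) + 1*(exp(3*I*pi/4))*conj(I) + 1*(-I)*conj(-1) + 1*(exp(I*pi/4))*conj(-I) + 1*(-1)*conj(1) + 1*(exp(-I*pi/4))*conj(I) + 1*(I)*conj(-1) + 1*(exp(-3*I*pi/4))*conj(-I)]
      = (1/8)[(1) + (-exp(-3*I*pi/4)) + (I) + (exp(3*I*pi/4)) + (-1) + (-exp(I*pi/4)) + (-I) + (exp(-I*pi/4))] = 0/8 = 0
  <chi_3*chi_0, chi_3> = (1/8)[1*(1)*conj(1) + 1*(exp(3*I*pi/4))*conj(exp(3*I*pi/4)) + 1*(-I)*conj(-I) + 1*(exp(I*pi/4))*conj(exp(I*pi/4)) + 1*(-1)*conj(-1) + 1*(exp(-I*pi/4))*conj(exp(-I*pi/4)) + 1*(I)*conj(I) + 1*(exp(-3*I*pi/4))*conj(exp(-3*I*pi/4))]
      = (1/8)[(1) + (1) + (1) + (1) + (1) + (1) + (1) + (1)] = 8/8 = 1
  <chi_3*chi_0, chi_4> = (1/8)[1*(1)*conj(1) + 1*(exp(3*I*pi/4))*conj(-1) + 1*(-I)*conj(1) + 1*(exp(I*pi/4))*conj(-1) + 1*(-1)*conj(1) + 1*(exp(-I*pi/4))*conj(-1) + 1*(I)*conj(1) + 1*(exp(-3*I*pi/4))*conj(-1)]
      = (1/8)[(1) + (-exp(3*I*pi/4)) + (-I) + (-exp(I*pi/4)) + (-1) + (-exp(-I*pi/4)) + (I) + (-exp(-3*I*pi/4))] = 0/8 = 0
  <chi_3*chi_0, chi_5> = (1/8)[1*(1)*conj(1) + 1*(exp(3*I*pi/4))*conj(exp(-3*I*pi/4)) + 1*(-I)*conj(I) + 1*(exp(I*pi/4))*conj(exp(-I*pi/4)) + 1*(-1)*conj(-1) + 1*(exp(-I*pi/4))*conj(exp(I*pi/4)) + 1*(I)*conj(-I) + 1*(exp(-3*I*pi/4))*conj(exp(3*I*pi/4))]
      = (1/8)[(1) + (-I) + (-1) + (I) + (1) + (-I) + (-1) + (I)] = 0/8 = 0
  <chi_3*chi_0, chi_6> = (1/8)[1*(1)*conj(1) + 1*(exp(3*I*pi/4))*conj(-I) + 1*(-I)*conj(-1) + 1*(exp(I*pi/4))*conj(I) + 1*(-1)*conj(1) + 1*(exp(-I*pi/4))*conj(-I) + 1*(I)*conj(-1) + 1*(exp(-3*I*pi/4))*conj(I)]
      = (1/8)[(1) + (exp(-3*I*pi/4)) + (I) + (-exp(3*I*pi/4)) + (-1) + (exp(I*pi/4)) + (-I) + (-exp(-I*pi/4))] = 0/8 = 0
  <chi_3*chi_0, chi_7> = (1/8)[1*(1)*conj(1) + 1*(exp(3*I*pi/4))*conj(exp(-I*pi/4)) + 1*(-I)*conj(-I) + 1*(exp(I*pi/4))*conj(exp(-3*I*pi/4)) + 1*(-1)*conj(-1) + 1*(exp(-I*pi/4))*conj(exp(3*I*pi/4)) + 1*(I)*conj(I) + 1*(exp(-3*I*pi/4))*conj(exp(I*pi/4))]
      = (1/8)[(1) + (-1) + (1) + (-1) + (1) + (-1) + (1) + (-1)] = 0/8 = 0
(Exp terms are combined using exp(i*s)*conj(exp(i*t)) = exp(i*(s-t)), and sums of them are collapsed using the identity that for every m > 1 the m distinct m-th roots of unity sum to 0, e.g. 1 + exp(2*I*pi/3) + exp(-2*I*pi/3) = 0.)
Hence the multiplicities are chi_3: 1. Dimension check: dim(chi_3)*dim(chi_0) = 1*1 = 1 and sum (mult * dim) = 1*1 = 1.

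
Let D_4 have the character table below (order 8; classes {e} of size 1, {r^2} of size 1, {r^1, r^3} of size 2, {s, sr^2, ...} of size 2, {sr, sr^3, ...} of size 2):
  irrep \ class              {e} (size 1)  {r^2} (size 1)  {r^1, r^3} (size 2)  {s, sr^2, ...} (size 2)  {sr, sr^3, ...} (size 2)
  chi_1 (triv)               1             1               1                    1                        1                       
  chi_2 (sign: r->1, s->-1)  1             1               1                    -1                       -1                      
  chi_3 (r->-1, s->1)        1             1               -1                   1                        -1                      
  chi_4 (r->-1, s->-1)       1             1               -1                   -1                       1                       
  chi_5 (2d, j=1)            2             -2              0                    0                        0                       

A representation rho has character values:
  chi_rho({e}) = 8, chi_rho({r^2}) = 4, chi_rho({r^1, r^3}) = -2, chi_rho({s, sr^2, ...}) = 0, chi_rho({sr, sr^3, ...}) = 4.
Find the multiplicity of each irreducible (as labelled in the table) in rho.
Multiplicities: chi_1: 2, chi_2: 0, chi_3: 1, chi_4: 3, chi_5: 1.

Reasoning: Use <chi_rho, chi> = (1/|G|) sum_C |C| * chi_rho(C) * conj(chi(C)) with |G| = 8 for each irreducible chi in the table:
  <chi_rho, chi_1> = (1/8)[1*(8)*conj(1) + 1*(4)*conj(1) + 2*(-2)*conj(1) + 2*(0)*conj(1) + 2*(4)*conj(1)]
      = (1/8)[(8) + (4) + (-4) + (0) + (8)] = 16/8 = 2
  <chi_rho, chi_2> = (1/8)[1*(8)*conj(1) + 1*(4)*conj(1) + 2*(-2)*conj(1) + 2*(0)*conj(-1) + 2*(4)*conj(-1)]
      = (1/8)[(8) + (4) + (-4) + (0) + (-8)] = 0/8 = 0
  <chi_rho, chi_3> = (1/8)[1*(8)*conj(1) + 1*(4)*conj(1) + 2*(-2)*conj(-1) + 2*(0)*conj(1) + 2*(4)*conj(-1)]
      = (1/8)[(8) + (4) + (4) + (0) + (-8)] = 8/8 = 1
  <chi_rho, chi_4> = (1/8)[1*(8)*conj(1) + 1*(4)*conj(1) + 2*(-2)*conj(-1) + 2*(0)*conj(-1) + 2*(4)*conj(1)]
      = (1/8)[(8) + (4) + (4) + (0) + (8)] = 24/8 = 3
  <chi_rho, chi_5> = (1/8)[1*(8)*conj(2) + 1*(4)*conj(-2) + 2*(-2)*conj(0) + 2*(0)*conj(0) + 2*(4)*conj(0)]
      = (1/8)[(16) + (-8) + (0) + (0) + (0)] = 8/8 = 1
Dimension check: dim(rho) = sum (mult * dim) = 2*1 + 0*1 + 1*1 + 3*1 + 1*2 = 8 = chi_rho(e) = 8.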